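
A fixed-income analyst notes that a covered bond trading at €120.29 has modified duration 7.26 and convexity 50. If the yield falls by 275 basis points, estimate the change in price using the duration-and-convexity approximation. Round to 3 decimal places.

Duration effect: -D_mod·Δy = -7.26 × (-0.0275) = +0.199650
Convexity effect: ½·C·(Δy)² = 0.5 × 50 × (-0.0275)² = +0.01890625
ΔP/P ≈ +0.199650 + 0.01890625 = +0.21855625
ΔP ≈ 120.29 × (+0.21855625) = +26.2901313125.

+€26.290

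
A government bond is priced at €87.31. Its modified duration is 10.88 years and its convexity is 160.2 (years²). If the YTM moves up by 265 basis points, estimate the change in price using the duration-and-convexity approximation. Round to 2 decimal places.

Duration effect: -D_mod·Δy = -10.88 × (+0.0265) = -0.288320
Convexity effect: ½·C·(Δy)² = 0.5 × 160.2 × (0.0265)² = +0.056250225
ΔP/P ≈ -0.288320 + 0.056250225 = -0.232069775
ΔP ≈ 87.31 × (-0.232069775) = -20.26201205525.

-€20.26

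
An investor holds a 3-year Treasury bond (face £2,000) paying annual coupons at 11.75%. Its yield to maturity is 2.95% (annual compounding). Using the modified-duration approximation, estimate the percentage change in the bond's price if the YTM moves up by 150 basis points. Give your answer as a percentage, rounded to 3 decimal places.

Periodic yield y = 0.0295. Modified duration first:
  t   CF        PV=CF/(1+0.0295)^t    t·PV
  1       235.00       228.2661       228.2661
  2       235.00       221.7253       443.4505
  3     2,235.00     2,048.3232     6,144.9695
  Σ                  2,498.3146     6,816.6861
P = 2,498.3146; D_Mac = 2.72851 yrs; D_mod = 2.72851/(1+0.0295) = 2.65033 yrs.
ΔP/P ≈ -D_mod · Δy = -2.65033 × (+0.015) = -0.039755 = -3.9755%.

-3.975%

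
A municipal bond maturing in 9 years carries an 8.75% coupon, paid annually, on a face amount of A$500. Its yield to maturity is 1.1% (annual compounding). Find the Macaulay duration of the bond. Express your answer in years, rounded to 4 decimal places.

7.1612 years

Periodic yield y = 0.011. Discount each cash flow and weight by its year:
  t   CF        PV=CF/(1+0.011)^t    t·PV
  1        43.75        43.2740        43.2740
  2        43.75        42.8032        85.6063
  3        43.75        42.3374       127.0123
  4        43.75        41.8768       167.5072
  5        43.75        41.4212       207.1058
  6        43.75        40.9705       245.8229
  7        43.75        40.5247       283.6730
  8        43.75        40.0838       320.6703
  9       543.75       492.7639     4,434.8750
  Σ                    826.0554     5,915.5468
Price P = Σ PV = 826.0554.
Macaulay duration = Σ(t·PV) / P = 5,915.5468 / 826.0554 = 7.16120 years.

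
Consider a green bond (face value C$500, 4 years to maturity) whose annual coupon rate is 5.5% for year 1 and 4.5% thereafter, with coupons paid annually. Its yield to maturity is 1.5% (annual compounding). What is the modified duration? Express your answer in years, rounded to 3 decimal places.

3.684 years

Periodic yield y = 0.015. First find Macaulay duration:
  t   CF        PV=CF/(1+0.015)^t    t·PV
  1        27.50        27.0936        27.0936
  2        22.50        21.8399        43.6798
  3        22.50        21.5171        64.5514
  4       522.50       492.2913     1,969.1650
  Σ                    562.7419     2,104.4898
P = 562.7419; Macaulay duration = 2,104.4898 / 562.7419 = 3.73971 years.
Modified duration = D_Mac / (1 + y) = 3.73971 / 1.015 = 3.68444 years.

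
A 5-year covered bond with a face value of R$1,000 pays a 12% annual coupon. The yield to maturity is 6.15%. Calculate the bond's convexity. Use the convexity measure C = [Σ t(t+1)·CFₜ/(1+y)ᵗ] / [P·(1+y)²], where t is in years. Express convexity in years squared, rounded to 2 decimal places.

20.59

With y = 0.0615:
  t   CF        PV=CF/(1+0.0615)^t    t·PV        t(t+1)·PV
  1       120.00       113.0476       113.0476         226.0951
  2       120.00       106.4980       212.9959         638.9877
  3       120.00       100.3278       300.9834       1,203.9335
  4       120.00        94.5151       378.0604       1,890.3022
  5     1,120.00       831.0325     4,155.1627      24,930.9762
  Σ                  1,245.4210     5,160.2500      28,890.2948
P = 1,245.4210.
Convexity = Σ t(t+1)·PV / [P·(1+y)²] = 28,890.2948 / (1,245.4210 × 1.126782) = 20.58713.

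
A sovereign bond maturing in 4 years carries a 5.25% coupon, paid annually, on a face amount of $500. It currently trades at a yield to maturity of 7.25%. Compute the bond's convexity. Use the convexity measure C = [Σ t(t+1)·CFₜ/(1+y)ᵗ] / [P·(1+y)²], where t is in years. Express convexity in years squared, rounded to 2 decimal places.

15.65

With y = 0.0725:
  t   CF        PV=CF/(1+0.0725)^t    t·PV        t(t+1)·PV
  1        26.25        24.4755        24.4755          48.9510
  2        26.25        22.8210        45.6420         136.9260
  3        26.25        21.2783        63.8350         255.3399
  4       526.25       397.7433     1,590.9733       7,954.8666
  Σ                    466.3182     1,724.9258       8,396.0835
P = 466.3182.
Convexity = Σ t(t+1)·PV / [P·(1+y)²] = 8,396.0835 / (466.3182 × 1.150256) = 15.65308.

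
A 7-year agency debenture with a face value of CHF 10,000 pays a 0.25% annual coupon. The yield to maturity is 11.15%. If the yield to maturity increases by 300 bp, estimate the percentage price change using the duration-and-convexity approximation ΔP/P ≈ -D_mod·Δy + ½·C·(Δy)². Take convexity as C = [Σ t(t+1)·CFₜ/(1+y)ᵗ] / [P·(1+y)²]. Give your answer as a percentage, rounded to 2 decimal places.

-16.66%

With y = 0.1115:
  t   CF        PV=CF/(1+0.1115)^t    t·PV        t(t+1)·PV
  1        25.00        22.4921        22.4921          44.9843
  2        25.00        20.2358        40.4717         121.4150
  3        25.00        18.2059        54.6176         218.4705
  4        25.00        16.3796        65.5182         327.5911
  5        25.00        14.7364        73.6822         442.0933
  6        25.00        13.2582        79.5490         556.8427
  7    10,025.00     4,783.1953    33,482.3670     267,858.9358
  Σ                  4,888.5033    33,818.6978     269,570.3327
P = 4,888.5033; D_Mac = 6.91801 yrs; D_mod = 6.22403 yrs; C = 44.63518.
Duration effect: -6.22403 × (+0.03) = -0.186721
Convexity effect: 0.5 × 44.63518 × (0.03)² = +0.0200858
ΔP/P ≈ -0.186721 + 0.0200858 = -0.166635 = -16.6635%.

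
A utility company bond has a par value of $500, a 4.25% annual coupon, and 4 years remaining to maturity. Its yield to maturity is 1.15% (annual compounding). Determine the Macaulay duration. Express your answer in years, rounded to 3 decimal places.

3.777 years

Periodic yield y = 0.0115. Discount each cash flow and weight by its year:
  t   CF        PV=CF/(1+0.0115)^t    t·PV
  1        21.25        21.0084        21.0084
  2        21.25        20.7696        41.5391
  3        21.25        20.5334        61.6003
  4       521.25       497.9463     1,991.7852
  Σ                    560.2577     2,115.9330
Price P = Σ PV = 560.2577.
Macaulay duration = Σ(t·PV) / P = 2,115.9330 / 560.2577 = 3.77671 years.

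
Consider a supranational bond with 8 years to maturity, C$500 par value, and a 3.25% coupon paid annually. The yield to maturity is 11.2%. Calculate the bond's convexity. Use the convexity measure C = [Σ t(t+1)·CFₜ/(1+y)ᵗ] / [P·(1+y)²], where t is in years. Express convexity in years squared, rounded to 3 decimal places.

47.509

With y = 0.112:
  t   CF        PV=CF/(1+0.112)^t    t·PV        t(t+1)·PV
  1        16.25        14.6133        14.6133          29.2266
  2        16.25        13.1415        26.2829          78.8488
  3        16.25        11.8179        35.4536         141.8144
  4        16.25        10.6276        42.5103         212.5515
  5        16.25         9.5572        47.7859         286.7152
  6        16.25         8.5946        51.5675         360.9723
  7        16.25         7.7289        54.1026         432.8206
  8       516.25       220.8115     1,766.4923      15,898.4309
  Σ                    296.8924     2,038.8084      17,441.3803
P = 296.8924.
Convexity = Σ t(t+1)·PV / [P·(1+y)²] = 17,441.3803 / (296.8924 × 1.236544) = 47.50859.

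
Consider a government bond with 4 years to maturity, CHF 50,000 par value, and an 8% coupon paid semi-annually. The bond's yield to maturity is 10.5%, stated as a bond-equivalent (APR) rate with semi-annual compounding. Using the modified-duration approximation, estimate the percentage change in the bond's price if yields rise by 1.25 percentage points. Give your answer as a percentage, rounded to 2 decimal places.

-4.13%

Periodic yield y = 0.0525. Modified duration first:
  t   CF        PV=CF/(1+0.0525)^t    t·PV
  1     2,000.00     1,900.2375     1,900.2375
  2     2,000.00     1,805.4513     3,610.9027
  3     2,000.00     1,715.3932     5,146.1796
  4     2,000.00     1,629.8273     6,519.3090
  5     2,000.00     1,548.5295     7,742.6473
  6     2,000.00     1,471.2869     8,827.7214
  7     2,000.00     1,397.8973     9,785.2811
  8    52,000.00    34,532.3797   276,259.0376
  Σ                 46,001.0027   319,791.3162
P = 46,001.0027; D_Mac = 6.95183 half-year periods = 3.47592 yrs; D_mod = 3.47592/(1+0.0525) = 3.30253 yrs.
ΔP/P ≈ -D_mod · Δy = -3.30253 × (+0.0125) = -0.041282 = -4.1282%.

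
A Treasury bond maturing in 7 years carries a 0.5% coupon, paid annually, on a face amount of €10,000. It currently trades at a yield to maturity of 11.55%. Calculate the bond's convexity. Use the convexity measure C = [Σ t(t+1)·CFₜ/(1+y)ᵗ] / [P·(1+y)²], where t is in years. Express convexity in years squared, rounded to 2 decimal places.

With y = 0.1155:
  t   CF        PV=CF/(1+0.1155)^t    t·PV        t(t+1)·PV
  1        50.00        44.8229        44.8229          89.6459
  2        50.00        40.1819        80.3639         241.0916
  3        50.00        36.0215       108.0644         432.2575
  4        50.00        32.2918       129.1670         645.8352
  5        50.00        28.9482       144.7412         868.4471
  6        50.00        25.9509       155.7054       1,089.9381
  7    10,050.00     4,676.0488    32,732.3419     261,858.7355
  Σ                  4,884.2661    33,395.2068     265,225.9510
P = 4,884.2661.
Convexity = Σ t(t+1)·PV / [P·(1+y)²] = 265,225.9510 / (4,884.2661 × 1.244340) = 43.63928.

43.64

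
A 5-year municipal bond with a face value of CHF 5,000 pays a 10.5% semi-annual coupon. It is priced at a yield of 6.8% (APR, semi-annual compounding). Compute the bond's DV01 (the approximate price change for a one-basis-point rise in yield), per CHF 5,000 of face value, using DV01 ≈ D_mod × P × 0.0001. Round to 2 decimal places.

Periodic yield y = 0.034.
  t   CF        PV=CF/(1+0.034)^t    t·PV
  1       262.50       253.8685       253.8685
  2       262.50       245.5208       491.0415
  3       262.50       237.4475       712.3426
  4       262.50       229.6398       918.5592
  5       262.50       222.0888     1,110.4439
  6       262.50       214.7861     1,288.7163
  7       262.50       207.7235     1,454.0642
  8       262.50       200.8931     1,607.1447
  9       262.50       194.2873     1,748.5859
  10    5,262.50     3,766.9228    37,669.2281
  Σ                  5,773.1781    47,253.9949
P = 5,773.1781; D_Mac = 8.18509 half-year periods = 4.09255 yrs; D_mod = 3.95797 yrs.
DV01 ≈ 3.95797 × 5,773.1781 × 0.0001 = 2.285009.

CHF 2.29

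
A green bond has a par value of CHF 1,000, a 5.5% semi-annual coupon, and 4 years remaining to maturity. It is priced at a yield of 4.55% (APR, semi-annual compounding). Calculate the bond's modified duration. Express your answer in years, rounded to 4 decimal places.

3.5706 years

Periodic yield y = 0.02275. First find Macaulay duration:
  t   CF        PV=CF/(1+0.02275)^t    t·PV
  1        27.50        26.8883        26.8883
  2        27.50        26.2902        52.5804
  3        27.50        25.7054        77.1162
  4        27.50        25.1336       100.5344
  5        27.50        24.5745       122.8727
  6        27.50        24.0279       144.1674
  7        27.50        23.4934       164.4540
  8     1,027.50       858.2739     6,866.1915
  Σ                  1,034.3873     7,554.8048
P = 1,034.3873; Macaulay duration = 7,554.8048 / 1,034.3873 = 7.30365 half-year periods = 3.65183 years.
Modified duration = D_Mac / (1 + y) = 3.65183 / 1.02275 = 3.57060 years.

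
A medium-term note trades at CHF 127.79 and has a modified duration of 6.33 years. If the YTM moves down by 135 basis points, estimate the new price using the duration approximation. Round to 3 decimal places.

Duration approximation: ΔP/P ≈ -D_mod · Δy = -6.33 × (-0.0135) = +0.085455.
New price ≈ 127.79 × (1 + 0.085455) = 138.71029445.

CHF 138.710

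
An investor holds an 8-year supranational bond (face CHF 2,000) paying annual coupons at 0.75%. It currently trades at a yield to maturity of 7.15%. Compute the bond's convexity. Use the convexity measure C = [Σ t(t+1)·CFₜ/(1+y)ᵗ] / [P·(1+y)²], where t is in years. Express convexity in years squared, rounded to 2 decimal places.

With y = 0.0715:
  t   CF        PV=CF/(1+0.0715)^t    t·PV        t(t+1)·PV
  1        15.00        13.9991        13.9991          27.9981
  2        15.00        13.0649        26.1298          78.3895
  3        15.00        12.1931        36.5794         146.3174
  4        15.00        11.3795        45.5179         227.5897
  5        15.00        10.6201        53.1007         318.6043
  6        15.00         9.9115        59.4688         416.2819
  7        15.00         9.2501        64.7506         518.0051
  8     2,015.00     1,159.6786     9,277.4289      83,496.8601
  Σ                  1,240.0969     9,576.9753      85,230.0461
P = 1,240.0969.
Convexity = Σ t(t+1)·PV / [P·(1+y)²] = 85,230.0461 / (1,240.0969 × 1.148112) = 59.86221.

59.86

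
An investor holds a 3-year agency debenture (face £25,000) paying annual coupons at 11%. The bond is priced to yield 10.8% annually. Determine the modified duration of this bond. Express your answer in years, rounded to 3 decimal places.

2.449 years

Periodic yield y = 0.108. First find Macaulay duration:
  t   CF        PV=CF/(1+0.108)^t    t·PV
  1     2,750.00     2,481.9495     2,481.9495
  2     2,750.00     2,240.0266     4,480.0532
  3    27,750.00    20,400.6360    61,201.9079
  Σ                 25,122.6120    68,163.9105
P = 25,122.6120; Macaulay duration = 68,163.9105 / 25,122.6120 = 2.71325 years.
Modified duration = D_Mac / (1 + y) = 2.71325 / 1.108 = 2.44878 years.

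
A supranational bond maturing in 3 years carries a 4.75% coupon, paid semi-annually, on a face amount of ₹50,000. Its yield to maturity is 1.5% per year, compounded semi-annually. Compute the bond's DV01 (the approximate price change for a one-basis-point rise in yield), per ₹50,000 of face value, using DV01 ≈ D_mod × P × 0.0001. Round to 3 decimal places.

Periodic yield y = 0.0075.
  t   CF        PV=CF/(1+0.0075)^t    t·PV
  1     1,187.50     1,178.6600     1,178.6600
  2     1,187.50     1,169.8859     2,339.7718
  3     1,187.50     1,161.1771     3,483.5312
  4     1,187.50     1,152.5331     4,610.1323
  5     1,187.50     1,143.9534     5,719.7671
  6    51,187.50    48,943.3385   293,660.0312
  Σ                 54,749.5481   310,991.8938
P = 54,749.5481; D_Mac = 5.68026 half-year periods = 2.84013 yrs; D_mod = 2.81899 yrs.
DV01 ≈ 2.81899 × 54,749.5481 × 0.0001 = 15.433841.

₹15.434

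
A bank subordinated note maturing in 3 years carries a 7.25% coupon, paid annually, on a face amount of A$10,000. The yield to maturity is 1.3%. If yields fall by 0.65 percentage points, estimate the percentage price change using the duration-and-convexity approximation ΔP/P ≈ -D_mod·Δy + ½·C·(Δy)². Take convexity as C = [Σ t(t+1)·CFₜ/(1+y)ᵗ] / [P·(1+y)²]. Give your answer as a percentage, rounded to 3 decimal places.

With y = 0.013:
  t   CF        PV=CF/(1+0.013)^t    t·PV        t(t+1)·PV
  1       725.00       715.6960       715.6960       1,431.3919
  2       725.00       706.5113     1,413.0226       4,239.0678
  3    10,725.00    10,317.3690    30,952.1071     123,808.4284
  Σ                 11,739.5763    33,080.8257     129,478.8882
P = 11,739.5763; D_Mac = 2.81789 yrs; D_mod = 2.78173 yrs; C = 10.74800.
Duration effect: -2.78173 × (-0.0065) = +0.018081
Convexity effect: 0.5 × 10.74800 × (-0.0065)² = +0.0002271
ΔP/P ≈ +0.018081 + 0.0002271 = +0.018308 = +1.8308%.

+1.831%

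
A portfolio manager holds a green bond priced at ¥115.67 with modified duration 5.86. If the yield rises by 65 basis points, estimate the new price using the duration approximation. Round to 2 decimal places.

Duration approximation: ΔP/P ≈ -D_mod · Δy = -5.86 × (+0.0065) = -0.038090.
New price ≈ 115.67 × (1 - 0.038090) = 111.2641297.

¥111.26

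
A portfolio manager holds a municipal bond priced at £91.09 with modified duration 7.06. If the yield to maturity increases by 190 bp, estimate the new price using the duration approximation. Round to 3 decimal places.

Duration approximation: ΔP/P ≈ -D_mod · Δy = -7.06 × (+0.019) = -0.134140.
New price ≈ 91.09 × (1 - 0.134140) = 78.8711874.

£78.871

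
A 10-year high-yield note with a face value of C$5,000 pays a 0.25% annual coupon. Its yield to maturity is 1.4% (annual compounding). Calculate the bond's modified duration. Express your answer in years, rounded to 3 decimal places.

9.744 years

Periodic yield y = 0.014. First find Macaulay duration:
  t   CF        PV=CF/(1+0.014)^t    t·PV
  1        12.50        12.3274        12.3274
  2        12.50        12.1572        24.3144
  3        12.50        11.9894        35.9681
  4        12.50        11.8238        47.2953
  5        12.50        11.6606        58.3029
  6        12.50        11.4996        68.9975
  7        12.50        11.3408        79.3857
  8        12.50        11.1842        89.4739
  9        12.50        11.0298        99.2684
  10    5,012.50     4,361.8913    43,618.9127
  Σ                  4,466.9041    44,134.2464
P = 4,466.9041; Macaulay duration = 44,134.2464 / 4,466.9041 = 9.88028 years.
Modified duration = D_Mac / (1 + y) = 9.88028 / 1.014 = 9.74386 years.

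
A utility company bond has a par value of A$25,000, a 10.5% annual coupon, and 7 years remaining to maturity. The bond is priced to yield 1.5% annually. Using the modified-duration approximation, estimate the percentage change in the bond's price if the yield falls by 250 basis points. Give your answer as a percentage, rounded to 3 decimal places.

Periodic yield y = 0.015. Modified duration first:
  t   CF        PV=CF/(1+0.015)^t    t·PV
  1     2,625.00     2,586.2069     2,586.2069
  2     2,625.00     2,547.9871     5,095.9742
  3     2,625.00     2,510.3321     7,530.9963
  4     2,625.00     2,473.2336     9,892.9344
  5     2,625.00     2,436.6834    12,183.4168
  6     2,625.00     2,400.6733    14,404.0395
  7    27,625.00    24,890.8651   174,236.0556
  Σ                 39,845.9814   225,929.6238
P = 39,845.9814; D_Mac = 5.67007 yrs; D_mod = 5.67007/(1+0.015) = 5.58628 yrs.
ΔP/P ≈ -D_mod · Δy = -5.58628 × (-0.025) = +0.139657 = +13.9657%.

+13.966%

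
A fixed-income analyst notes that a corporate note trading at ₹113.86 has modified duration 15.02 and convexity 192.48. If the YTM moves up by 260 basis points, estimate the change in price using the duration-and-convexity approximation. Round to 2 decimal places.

Duration effect: -D_mod·Δy = -15.02 × (+0.026) = -0.390520
Convexity effect: ½·C·(Δy)² = 0.5 × 192.48 × (0.026)² = +0.06505824
ΔP/P ≈ -0.390520 + 0.06505824 = -0.32546176
ΔP ≈ 113.86 × (-0.32546176) = -37.0570759936.

-₹37.06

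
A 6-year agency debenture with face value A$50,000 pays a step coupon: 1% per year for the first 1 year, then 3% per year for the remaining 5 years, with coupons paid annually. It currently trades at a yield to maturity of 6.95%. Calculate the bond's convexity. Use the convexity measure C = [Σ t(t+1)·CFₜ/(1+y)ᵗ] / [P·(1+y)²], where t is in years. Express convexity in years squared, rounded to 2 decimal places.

With y = 0.0695:
  t   CF        PV=CF/(1+0.0695)^t    t·PV        t(t+1)·PV
  1       500.00       467.5082       467.5082         935.0164
  2     1,500.00     1,311.3834     2,622.7668       7,868.3004
  3     1,500.00     1,226.1649     3,678.4948      14,713.9792
  4     1,500.00     1,146.4843     4,585.9371      22,929.6856
  5     1,500.00     1,071.9816     5,359.9078      32,159.4468
  6    51,500.00    34,412.9969   206,477.9815   1,445,345.8706
  Σ                 39,636.5193   223,192.5962   1,523,952.2989
P = 39,636.5193.
Convexity = Σ t(t+1)·PV / [P·(1+y)²] = 1,523,952.2989 / (39,636.5193 × 1.143830) = 33.61354.

33.61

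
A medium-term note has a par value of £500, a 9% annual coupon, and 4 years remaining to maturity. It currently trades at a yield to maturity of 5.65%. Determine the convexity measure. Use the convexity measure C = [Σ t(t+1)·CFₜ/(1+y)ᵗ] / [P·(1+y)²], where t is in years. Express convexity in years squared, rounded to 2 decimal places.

15.29

With y = 0.0565:
  t   CF        PV=CF/(1+0.0565)^t    t·PV        t(t+1)·PV
  1        45.00        42.5935        42.5935          85.1869
  2        45.00        40.3156        80.6313         241.8938
  3        45.00        38.1596       114.4789         457.9154
  4       545.00       437.4400     1,749.7600       8,748.8001
  Σ                    558.5087     1,987.4636       9,533.7962
P = 558.5087.
Convexity = Σ t(t+1)·PV / [P·(1+y)²] = 9,533.7962 / (558.5087 × 1.116192) = 15.29315.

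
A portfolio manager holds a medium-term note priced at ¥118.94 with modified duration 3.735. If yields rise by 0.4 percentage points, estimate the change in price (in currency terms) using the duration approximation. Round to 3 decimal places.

-¥1.777

Duration approximation: ΔP/P ≈ -D_mod · Δy = -3.735 × (+0.004) = -0.014940.
ΔP ≈ 118.94 × (-0.014940) = -1.7769636.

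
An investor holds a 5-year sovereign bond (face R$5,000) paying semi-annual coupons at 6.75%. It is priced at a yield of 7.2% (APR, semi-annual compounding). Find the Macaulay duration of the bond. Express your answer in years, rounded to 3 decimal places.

Periodic yield y = 0.036. Discount each cash flow and weight by its period:
  t   CF        PV=CF/(1+0.036)^t    t·PV
  1       168.75       162.8861       162.8861
  2       168.75       157.2260       314.4519
  3       168.75       151.7625       455.2875
  4       168.75       146.4889       585.9557
  5       168.75       141.3986       706.9928
  6       168.75       136.4851       818.9106
  7       168.75       131.7424       922.1966
  8       168.75       127.1645     1,017.3156
  9       168.75       122.7456     1,104.7105
  10    5,168.75     3,629.0084    36,290.0839
  Σ                  4,906.9080    42,378.7914
Price P = Σ PV = 4,906.9080.
Macaulay duration = Σ(t·PV) / P = 42,378.7914 / 4,906.9080 = 8.63656 half-year periods.
In years: 8.63656 / 2 = 4.31828 years.

4.318 years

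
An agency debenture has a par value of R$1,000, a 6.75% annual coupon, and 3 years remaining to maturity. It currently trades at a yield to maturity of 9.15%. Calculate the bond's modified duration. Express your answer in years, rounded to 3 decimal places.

2.573 years

Periodic yield y = 0.0915. First find Macaulay duration:
  t   CF        PV=CF/(1+0.0915)^t    t·PV
  1        67.50        61.8415        61.8415
  2        67.50        56.6574       113.3147
  3     1,067.50       820.9121     2,462.7363
  Σ                    939.4110     2,637.8925
P = 939.4110; Macaulay duration = 2,637.8925 / 939.4110 = 2.80803 years.
Modified duration = D_Mac / (1 + y) = 2.80803 / 1.0915 = 2.57263 years.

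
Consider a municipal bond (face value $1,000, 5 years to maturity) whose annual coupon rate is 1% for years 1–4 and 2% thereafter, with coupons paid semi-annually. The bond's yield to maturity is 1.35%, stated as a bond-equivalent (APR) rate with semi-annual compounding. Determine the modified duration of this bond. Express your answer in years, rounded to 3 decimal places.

4.854 years

Periodic yield y = 0.00675. First find Macaulay duration:
  t   CF        PV=CF/(1+0.00675)^t    t·PV
  1         5.00         4.9665         4.9665
  2         5.00         4.9332         9.8664
  3         5.00         4.9001        14.7003
  4         5.00         4.8672        19.4690
  5         5.00         4.8346        24.1731
  6         5.00         4.8022        28.8132
  7         5.00         4.7700        33.3900
  8         5.00         4.7380        37.9042
  9        10.00         9.4125        84.7126
  10    1,010.00       944.2891     9,442.8913
  Σ                    992.5135     9,700.8864
P = 992.5135; Macaulay duration = 9,700.8864 / 992.5135 = 9.77406 half-year periods = 4.88703 years.
Modified duration = D_Mac / (1 + y) = 4.88703 / 1.00675 = 4.85426 years.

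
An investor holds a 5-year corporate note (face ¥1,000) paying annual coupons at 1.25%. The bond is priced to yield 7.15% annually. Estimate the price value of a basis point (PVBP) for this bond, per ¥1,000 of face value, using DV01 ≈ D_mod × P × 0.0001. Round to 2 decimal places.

¥0.34

Periodic yield y = 0.0715.
  t   CF        PV=CF/(1+0.0715)^t    t·PV
  1        12.50        11.6659        11.6659
  2        12.50        10.8874        21.7749
  3        12.50        10.1609        30.4828
  4        12.50         9.4829        37.9316
  5     1,012.50       716.8597     3,584.2984
  Σ                    759.0568     3,686.1536
P = 759.0568; D_Mac = 4.85623 yrs; D_mod = 4.53218 yrs.
DV01 ≈ 4.53218 × 759.0568 × 0.0001 = 0.344018.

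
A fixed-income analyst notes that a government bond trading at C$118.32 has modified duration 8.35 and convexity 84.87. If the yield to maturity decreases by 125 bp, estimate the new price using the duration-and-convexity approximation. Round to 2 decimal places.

Duration effect: -D_mod·Δy = -8.35 × (-0.0125) = +0.104375
Convexity effect: ½·C·(Δy)² = 0.5 × 84.87 × (-0.0125)² = +0.00663046875
ΔP/P ≈ +0.104375 + 0.00663046875 = +0.11100546875
New price ≈ 118.32 × (1 + 0.11100546875) = 131.4541670625.

C$131.45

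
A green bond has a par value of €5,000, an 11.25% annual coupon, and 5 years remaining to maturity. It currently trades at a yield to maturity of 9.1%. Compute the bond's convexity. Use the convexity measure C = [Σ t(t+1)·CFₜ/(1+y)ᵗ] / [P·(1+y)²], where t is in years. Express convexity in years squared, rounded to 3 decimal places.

With y = 0.091:
  t   CF        PV=CF/(1+0.091)^t    t·PV        t(t+1)·PV
  1       562.50       515.5820       515.5820       1,031.1641
  2       562.50       472.5775       945.1550       2,835.4649
  3       562.50       433.1599     1,299.4798       5,197.9192
  4       562.50       397.0302     1,588.1207       7,940.6037
  5     5,562.50     3,598.7052    17,993.5260     107,961.1559
  Σ                  5,417.0548    22,341.8635     124,966.3077
P = 5,417.0548.
Convexity = Σ t(t+1)·PV / [P·(1+y)²] = 124,966.3077 / (5,417.0548 × 1.190281) = 19.38118.

19.381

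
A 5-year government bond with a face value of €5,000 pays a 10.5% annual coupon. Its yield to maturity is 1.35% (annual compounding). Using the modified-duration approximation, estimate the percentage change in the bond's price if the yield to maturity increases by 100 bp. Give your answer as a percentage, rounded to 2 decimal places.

-4.23%

Periodic yield y = 0.0135. Modified duration first:
  t   CF        PV=CF/(1+0.0135)^t    t·PV
  1       525.00       518.0069       518.0069
  2       525.00       511.1070     1,022.2139
  3       525.00       504.2989     1,512.8968
  4       525.00       497.5816     1,990.3263
  5     5,525.00     5,166.7032    25,833.5162
  Σ                  7,197.6976    30,876.9601
P = 7,197.6976; D_Mac = 4.28984 yrs; D_mod = 4.28984/(1+0.0135) = 4.23270 yrs.
ΔP/P ≈ -D_mod · Δy = -4.23270 × (+0.01) = -0.042327 = -4.2327%.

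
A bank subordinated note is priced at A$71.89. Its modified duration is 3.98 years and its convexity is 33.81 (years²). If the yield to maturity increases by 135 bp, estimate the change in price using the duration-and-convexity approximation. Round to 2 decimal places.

-A$3.64

Duration effect: -D_mod·Δy = -3.98 × (+0.0135) = -0.053730
Convexity effect: ½·C·(Δy)² = 0.5 × 33.81 × (0.0135)² = +0.00308093625
ΔP/P ≈ -0.053730 + 0.00308093625 = -0.05064906375
ΔP ≈ 71.89 × (-0.05064906375) = -3.6411611929875.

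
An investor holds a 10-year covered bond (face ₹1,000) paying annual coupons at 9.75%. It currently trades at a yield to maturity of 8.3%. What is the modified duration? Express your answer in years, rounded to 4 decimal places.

Periodic yield y = 0.083. First find Macaulay duration:
  t   CF        PV=CF/(1+0.083)^t    t·PV
  1        97.50        90.0277        90.0277
  2        97.50        83.1281       166.2561
  3        97.50        76.7572       230.2717
  4        97.50        70.8746       283.4985
  5        97.50        65.4429       327.2143
  6        97.50        60.4274       362.5644
  7        97.50        55.7963       390.5741
  8        97.50        51.5201       412.1611
  9        97.50        47.5717       428.1451
  10    1,097.50       494.4472     4,944.4725
  Σ                  1,095.9932     7,635.1855
P = 1,095.9932; Macaulay duration = 7,635.1855 / 1,095.9932 = 6.96645 years.
Modified duration = D_Mac / (1 + y) = 6.96645 / 1.083 = 6.43255 years.

6.4326 years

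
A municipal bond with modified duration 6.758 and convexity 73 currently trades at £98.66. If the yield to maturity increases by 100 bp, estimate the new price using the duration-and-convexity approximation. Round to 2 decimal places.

£92.35

Duration effect: -D_mod·Δy = -6.758 × (+0.01) = -0.067580
Convexity effect: ½·C·(Δy)² = 0.5 × 73 × (0.01)² = +0.0036500
ΔP/P ≈ -0.067580 + 0.0036500 = -0.063930
New price ≈ 98.66 × (1 - 0.063930) = 92.3526662.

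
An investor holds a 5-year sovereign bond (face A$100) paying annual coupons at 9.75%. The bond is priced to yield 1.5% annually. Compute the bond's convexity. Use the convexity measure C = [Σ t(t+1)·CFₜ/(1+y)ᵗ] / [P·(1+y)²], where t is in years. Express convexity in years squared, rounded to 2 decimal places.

23.86

With y = 0.015:
  t   CF        PV=CF/(1+0.015)^t    t·PV        t(t+1)·PV
  1         9.75         9.6059         9.6059          19.2118
  2         9.75         9.4640        18.9279          56.7837
  3         9.75         9.3241        27.9723         111.8891
  4         9.75         9.1863        36.7452         183.7259
  5       109.75       101.8766       509.3829       3,056.2971
  Σ                    139.4568       602.6341       3,427.9077
P = 139.4568.
Convexity = Σ t(t+1)·PV / [P·(1+y)²] = 3,427.9077 / (139.4568 × 1.030225) = 23.85928.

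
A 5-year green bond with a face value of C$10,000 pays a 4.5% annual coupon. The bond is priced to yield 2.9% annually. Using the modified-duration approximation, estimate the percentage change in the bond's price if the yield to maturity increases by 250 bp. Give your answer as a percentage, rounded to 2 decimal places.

Periodic yield y = 0.029. Modified duration first:
  t   CF        PV=CF/(1+0.029)^t    t·PV
  1       450.00       437.3178       437.3178
  2       450.00       424.9930       849.9860
  3       450.00       413.0155     1,239.0466
  4       450.00       401.3756     1,605.5026
  5    10,450.00     9,058.1481    45,290.7405
  Σ                 10,734.8500    49,422.5934
P = 10,734.8500; D_Mac = 4.60394 yrs; D_mod = 4.60394/(1+0.029) = 4.47419 yrs.
ΔP/P ≈ -D_mod · Δy = -4.47419 × (+0.025) = -0.111855 = -11.1855%.

-11.19%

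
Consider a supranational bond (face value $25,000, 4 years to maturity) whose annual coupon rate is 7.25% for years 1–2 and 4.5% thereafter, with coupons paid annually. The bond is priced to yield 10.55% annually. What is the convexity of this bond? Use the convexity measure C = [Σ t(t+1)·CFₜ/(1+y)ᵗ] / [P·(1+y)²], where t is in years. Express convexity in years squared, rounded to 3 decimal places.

14.193

With y = 0.1055:
  t   CF        PV=CF/(1+0.1055)^t    t·PV        t(t+1)·PV
  1     1,812.50     1,639.5296     1,639.5296       3,279.0592
  2     1,812.50     1,483.0661     2,966.1323       8,898.3969
  3     1,125.00       832.6764     2,498.0293       9,992.1174
  4    26,125.00    17,491.2687    69,965.0748     349,825.3740
  Σ                 21,446.5409    77,068.7661     371,994.9475
P = 21,446.5409.
Convexity = Σ t(t+1)·PV / [P·(1+y)²] = 371,994.9475 / (21,446.5409 × 1.222130) = 14.19261.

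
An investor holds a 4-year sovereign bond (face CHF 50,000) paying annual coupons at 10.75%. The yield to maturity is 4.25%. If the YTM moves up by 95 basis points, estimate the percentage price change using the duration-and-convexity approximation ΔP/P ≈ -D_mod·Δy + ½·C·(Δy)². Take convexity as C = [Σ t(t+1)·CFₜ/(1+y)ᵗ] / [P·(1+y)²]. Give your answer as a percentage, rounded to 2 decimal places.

With y = 0.0425:
  t   CF        PV=CF/(1+0.0425)^t    t·PV        t(t+1)·PV
  1     5,375.00     5,155.8753     5,155.8753      10,311.7506
  2     5,375.00     4,945.6837     9,891.3675      29,674.1024
  3     5,375.00     4,744.0611    14,232.1834      56,928.7337
  4    55,375.00    46,882.3621   187,529.4483     937,647.2415
  Σ                 61,727.9823   216,808.8745   1,034,561.8283
P = 61,727.9823; D_Mac = 3.51233 yrs; D_mod = 3.36914 yrs; C = 15.42134.
Duration effect: -3.36914 × (+0.0095) = -0.032007
Convexity effect: 0.5 × 15.42134 × (0.0095)² = +0.0006959
ΔP/P ≈ -0.032007 + 0.0006959 = -0.031311 = -3.1311%.

-3.13%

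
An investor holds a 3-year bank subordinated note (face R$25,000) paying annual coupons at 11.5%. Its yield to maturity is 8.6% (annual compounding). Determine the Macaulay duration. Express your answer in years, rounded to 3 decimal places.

2.712 years

Periodic yield y = 0.086. Discount each cash flow and weight by its year:
  t   CF        PV=CF/(1+0.086)^t    t·PV
  1     2,875.00     2,647.3297     2,647.3297
  2     2,875.00     2,437.6884     4,875.3769
  3    27,875.00    21,763.3327    65,289.9980
  Σ                 26,848.3507    72,812.7045
Price P = Σ PV = 26,848.3507.
Macaulay duration = Σ(t·PV) / P = 72,812.7045 / 26,848.3507 = 2.71200 years.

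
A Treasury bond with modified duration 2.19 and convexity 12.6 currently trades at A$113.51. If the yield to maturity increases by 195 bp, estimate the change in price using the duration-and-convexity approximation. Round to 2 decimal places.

Duration effect: -D_mod·Δy = -2.19 × (+0.0195) = -0.042705
Convexity effect: ½·C·(Δy)² = 0.5 × 12.6 × (0.0195)² = +0.002395575
ΔP/P ≈ -0.042705 + 0.002395575 = -0.040309425
ΔP ≈ 113.51 × (-0.040309425) = -4.57552283175.

-A$4.58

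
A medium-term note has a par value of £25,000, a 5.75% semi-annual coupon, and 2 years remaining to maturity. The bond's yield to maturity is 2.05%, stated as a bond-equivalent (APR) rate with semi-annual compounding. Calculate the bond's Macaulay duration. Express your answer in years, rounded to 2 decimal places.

1.92 years

Periodic yield y = 0.01025. Discount each cash flow and weight by its period:
  t   CF        PV=CF/(1+0.01025)^t    t·PV
  1       718.75       711.4576       711.4576
  2       718.75       704.2391     1,408.4782
  3       718.75       697.0939     2,091.2817
  4    25,718.75    24,690.7579    98,763.0314
  Σ                 26,803.5484   102,974.2489
Price P = Σ PV = 26,803.5484.
Macaulay duration = Σ(t·PV) / P = 102,974.2489 / 26,803.5484 = 3.84181 half-year periods.
In years: 3.84181 / 2 = 1.92091 years.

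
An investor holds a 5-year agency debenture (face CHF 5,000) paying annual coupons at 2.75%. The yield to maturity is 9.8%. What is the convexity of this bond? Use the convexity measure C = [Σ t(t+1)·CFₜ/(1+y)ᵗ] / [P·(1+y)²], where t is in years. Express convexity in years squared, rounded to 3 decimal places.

With y = 0.098:
  t   CF        PV=CF/(1+0.098)^t    t·PV        t(t+1)·PV
  1       137.50       125.2277       125.2277         250.4554
  2       137.50       114.0507       228.1014         684.3043
  3       137.50       103.8713       311.6140       1,246.4559
  4       137.50        94.6005       378.4019       1,892.0096
  5     5,137.50     3,219.1420    16,095.7100      96,574.2600
  Σ                  3,656.8922    17,139.0550     100,647.4852
P = 3,656.8922.
Convexity = Σ t(t+1)·PV / [P·(1+y)²] = 100,647.4852 / (3,656.8922 × 1.205604) = 22.82896.

22.829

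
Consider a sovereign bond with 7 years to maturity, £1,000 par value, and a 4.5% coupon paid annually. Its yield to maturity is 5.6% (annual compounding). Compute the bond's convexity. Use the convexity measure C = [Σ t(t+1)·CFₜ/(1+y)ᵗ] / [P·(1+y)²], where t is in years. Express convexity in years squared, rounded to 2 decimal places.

With y = 0.056:
  t   CF        PV=CF/(1+0.056)^t    t·PV        t(t+1)·PV
  1        45.00        42.6136        42.6136          85.2273
  2        45.00        40.3538        80.7076         242.1229
  3        45.00        38.2138       114.6415         458.5662
  4        45.00        36.1874       144.7494         723.7471
  5        45.00        34.2683       171.3416       1,028.0499
  6        45.00        32.4511       194.7064       1,362.9449
  7     1,045.00       713.6230     4,995.3613      39,962.8902
  Σ                    937.7111     5,744.1216      43,863.5484
P = 937.7111.
Convexity = Σ t(t+1)·PV / [P·(1+y)²] = 43,863.5484 / (937.7111 × 1.115136) = 41.94758.

41.95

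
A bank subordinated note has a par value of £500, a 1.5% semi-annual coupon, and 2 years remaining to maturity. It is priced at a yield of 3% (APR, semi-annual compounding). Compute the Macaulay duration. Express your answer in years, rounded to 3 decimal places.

Periodic yield y = 0.015. Discount each cash flow and weight by its period:
  t   CF        PV=CF/(1+0.015)^t    t·PV
  1         3.75         3.6946         3.6946
  2         3.75         3.6400         7.2800
  3         3.75         3.5862        10.7586
  4       503.75       474.6253     1,898.5012
  Σ                    485.5461     1,920.2343
Price P = Σ PV = 485.5461.
Macaulay duration = Σ(t·PV) / P = 1,920.2343 / 485.5461 = 3.95479 half-year periods.
In years: 3.95479 / 2 = 1.97740 years.

1.977 years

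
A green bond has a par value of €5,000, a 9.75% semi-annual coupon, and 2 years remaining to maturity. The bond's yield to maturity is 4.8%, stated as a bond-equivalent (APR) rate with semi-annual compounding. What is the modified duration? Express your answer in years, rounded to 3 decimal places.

1.828 years

Periodic yield y = 0.024. First find Macaulay duration:
  t   CF        PV=CF/(1+0.024)^t    t·PV
  1       243.75       238.0371       238.0371
  2       243.75       232.4581       464.9162
  3       243.75       227.0099       681.0296
  4     5,243.75     4,769.1628    19,076.6514
  Σ                  5,466.6679    20,460.6343
P = 5,466.6679; Macaulay duration = 20,460.6343 / 5,466.6679 = 3.74280 half-year periods = 1.87140 years.
Modified duration = D_Mac / (1 + y) = 1.87140 / 1.024 = 1.82754 years.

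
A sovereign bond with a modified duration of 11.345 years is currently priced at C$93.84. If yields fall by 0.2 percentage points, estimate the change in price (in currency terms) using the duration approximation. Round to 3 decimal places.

+C$2.129

Duration approximation: ΔP/P ≈ -D_mod · Δy = -11.345 × (-0.002) = +0.022690.
ΔP ≈ 93.84 × (+0.022690) = +2.1292296.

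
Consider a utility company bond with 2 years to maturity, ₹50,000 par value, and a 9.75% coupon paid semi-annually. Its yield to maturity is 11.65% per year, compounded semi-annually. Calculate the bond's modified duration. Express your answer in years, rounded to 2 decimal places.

1.76 years

Periodic yield y = 0.05825. First find Macaulay duration:
  t   CF        PV=CF/(1+0.05825)^t    t·PV
  1     2,437.50     2,303.3310     2,303.3310
  2     2,437.50     2,176.5471     4,353.0942
  3     2,437.50     2,056.7419     6,170.2257
  4    52,437.50    41,810.8378   167,243.3511
  Σ                 48,347.4577   180,070.0019
P = 48,347.4577; Macaulay duration = 180,070.0019 / 48,347.4577 = 3.72450 half-year periods = 1.86225 years.
Modified duration = D_Mac / (1 + y) = 1.86225 / 1.05825 = 1.75974 years.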